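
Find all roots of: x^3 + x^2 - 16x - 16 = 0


Let p(x) = x^3 + x^2 - 16x - 16. By the rational root theorem (leading coefficient 1), any rational root is an integer divisor of 16: try ±1, ±2, ... in turn.
Test x = 1: value = -30 ≠ 0.
Test x = -1: value = 0 ✓, so (x + 1) is a factor.
Synthetic division by (x + 1): bring down 1; 1(-1) + 1 = 0; 0(-1) - 16 = -16; (-16)(-1) - 16 = 0 → quotient x^2 - 16, remainder 0.
Solve the quadratic x^2 - 16 = 0: discriminant = 0^2 - 4(1)(-16) = 0 + 64 = 64.
sqrt(64) = 8, so x = (0 ± 8)/2: x = 4 or x = -4.
Collecting all roots found:

x = -4, x = -1, x = 4


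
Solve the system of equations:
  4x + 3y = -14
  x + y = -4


Using Cramer's rule:
Determinant D = (4)(1) - (1)(3) = 4 - 3 = 1
Dx = (-14)(1) - (-4)(3) = -14 + 12 = -2
Dy = (4)(-4) - (1)(-14) = -16 + 14 = -2
x = Dx/D = -2/1 = -2
y = Dy/D = -2/1 = -2

x = -2, y = -2


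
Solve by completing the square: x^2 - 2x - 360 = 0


Start: x^2 - 2x - 360 = 0
Move constant: x^2 - 2x = 360
Half of -2 is -1, squared is 1
Add 1 to both sides: x^2 - 2x + 1 = 361
(x - 1)^2 = 361
x - 1 = ±19
x = 1 + 19 = 20 or x = 1 - 19 = -18

x = -18, x = 20


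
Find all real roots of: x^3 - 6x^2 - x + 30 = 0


Let p(x) = x^3 - 6x^2 - x + 30. By the rational root theorem (leading coefficient 1), any rational root is an integer divisor of 30: try ±1, ±2, ... in turn.
Test x = 1: value = 24 ≠ 0.
Test x = -1: value = 24 ≠ 0.
Test x = 2: value = 12 ≠ 0.
Test x = -2: value = 0 ✓, so (x + 2) is a factor.
Synthetic division by (x + 2): bring down 1; 1(-2) - 6 = -8; (-8)(-2) - 1 = 15; 15(-2) + 30 = 0 → quotient x^2 - 8x + 15, remainder 0.
Solve the quadratic x^2 - 8x + 15 = 0: discriminant = (-8)^2 - 4(1)(15) = 64 - 60 = 4.
sqrt(4) = 2, so x = (8 ± 2)/2: x = 5 or x = 3.

x = -2, x = 3, x = 5


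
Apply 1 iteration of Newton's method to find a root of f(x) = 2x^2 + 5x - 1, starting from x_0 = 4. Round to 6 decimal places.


Newton's method: x_(n+1) = x_n - f(x_n)/f'(x_n)
f(x) = 2x^2 + 5x - 1
f'(x) = 4x + 5

Iteration 1:
  f(4.000000) = 51.000000
  f'(4.000000) = 21.000000
  x_1 = 4.000000 - (51.000000)/(21.000000) = 1.571429

x_1 = 1.571429


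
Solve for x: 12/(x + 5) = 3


Multiply both sides by (x + 5): 12 = 3(x + 5)
Distribute: 12 = 3x + 15
3x = 12 - 15 = -3
x = -1

x = -1


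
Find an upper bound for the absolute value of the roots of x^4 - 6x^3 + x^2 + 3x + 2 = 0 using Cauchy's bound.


Cauchy's bound: all roots r satisfy |r| <= 1 + max(|a_i/a_n|) for i = 0,...,n-1
where a_n is the leading coefficient.

Coefficients: [1, -6, 1, 3, 2]
Leading coefficient a_n = 1
Ratios |a_i/a_n|: 6, 1, 3, 2
Maximum ratio: 6
Cauchy's bound: |r| <= 1 + 6 = 7

Upper bound = 7


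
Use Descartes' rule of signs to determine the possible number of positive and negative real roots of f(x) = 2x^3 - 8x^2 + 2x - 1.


Descartes' rule of signs:

For positive roots, count sign changes in f(x) = 2x^3 - 8x^2 + 2x - 1:
Signs of coefficients: +, -, +, -
Number of sign changes: 3
Possible positive real roots: 3, 1

For negative roots, examine f(-x) = -2x^3 - 8x^2 - 2x - 1:
Signs of coefficients: -, -, -, -
Number of sign changes: 0
Possible negative real roots: 0

Positive roots: 3 or 1; Negative roots: 0


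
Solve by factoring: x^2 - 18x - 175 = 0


We need two numbers that multiply to -175 and add to -18.
Those numbers are -25 and 7 (since (-25) * 7 = -175 and (-25) + 7 = -18).
So x^2 - 18x - 175 = (x - 25)(x + 7) = 0
Setting each factor to zero: x = 25 or x = -7

x = -7, x = 25


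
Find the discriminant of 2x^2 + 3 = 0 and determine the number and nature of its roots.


For ax^2 + bx + c = 0, discriminant D = b^2 - 4ac
Here a = 2, b = 0, c = 3
D = (0)^2 - 4(2)(3) = 0 - 24 = -24

D = -24 < 0
The equation has no real roots (2 complex conjugate roots).

Discriminant = -24, no real roots (2 complex conjugate roots)


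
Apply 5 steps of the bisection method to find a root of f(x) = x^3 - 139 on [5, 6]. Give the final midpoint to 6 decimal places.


f(x) = x^3 - 139
f(5) = -14 < 0
f(6) = 77 > 0

Step 1: midpoint = (5.000000 + 6.000000)/2 = 5.500000
  f(5.500000) = 27.375000
  f(mid) > 0, so root is in [5.000000, 5.500000]

Step 2: midpoint = (5.000000 + 5.500000)/2 = 5.250000
  f(5.250000) = 5.703125
  f(mid) > 0, so root is in [5.000000, 5.250000]

Step 3: midpoint = (5.000000 + 5.250000)/2 = 5.125000
  f(5.125000) = -4.388672
  f(mid) < 0, so root is in [5.125000, 5.250000]

Step 4: midpoint = (5.125000 + 5.250000)/2 = 5.187500
  f(5.187500) = 0.596436
  f(mid) > 0, so root is in [5.125000, 5.187500]

Step 5: midpoint = (5.125000 + 5.187500)/2 = 5.156250
  f(5.156250) = -1.911224
  f(mid) < 0, so root is in [5.156250, 5.187500]

midpoint = 5.156250


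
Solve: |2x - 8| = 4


An absolute value equation |expr| = 4 gives two cases:
Case 1: 2x - 8 = 4
  2x = 12, so x = 6
Case 2: 2x - 8 = -4
  2x = 4, so x = 2

x = 2, x = 6


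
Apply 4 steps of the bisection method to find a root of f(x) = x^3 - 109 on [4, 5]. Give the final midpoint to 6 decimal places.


f(x) = x^3 - 109
f(4) = -45 < 0
f(5) = 16 > 0

Step 1: midpoint = (4.000000 + 5.000000)/2 = 4.500000
  f(4.500000) = -17.875000
  f(mid) < 0, so root is in [4.500000, 5.000000]

Step 2: midpoint = (4.500000 + 5.000000)/2 = 4.750000
  f(4.750000) = -1.828125
  f(mid) < 0, so root is in [4.750000, 5.000000]

Step 3: midpoint = (4.750000 + 5.000000)/2 = 4.875000
  f(4.875000) = 6.857422
  f(mid) > 0, so root is in [4.750000, 4.875000]

Step 4: midpoint = (4.750000 + 4.875000)/2 = 4.812500
  f(4.812500) = 2.458252
  f(mid) > 0, so root is in [4.750000, 4.812500]

midpoint = 4.812500


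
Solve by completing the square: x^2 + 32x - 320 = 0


Start: x^2 + 32x - 320 = 0
Move constant: x^2 + 32x = 320
Half of 32 is 16, squared is 256
Add 256 to both sides: x^2 + 32x + 256 = 576
(x + 16)^2 = 576
x + 16 = ±24
x = -16 + 24 = 8 or x = -16 - 24 = -40

x = -40, x = 8


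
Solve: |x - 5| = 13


An absolute value equation |expr| = 13 gives two cases:
Case 1: x - 5 = 13
  x = 18, so x = 18
Case 2: x - 5 = -13
  x = -8, so x = -8

x = -8, x = 18


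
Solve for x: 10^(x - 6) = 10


Express both sides with the same base.
10 = 10^1
Since the bases match, equate exponents: x - 6 = 1
So x = 1 - (-6) = 7

x = 7


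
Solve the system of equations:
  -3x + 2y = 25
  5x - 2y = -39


Using Cramer's rule:
Determinant D = (-3)(-2) - (5)(2) = 6 - 10 = -4
Dx = (25)(-2) - (-39)(2) = -50 + 78 = 28
Dy = (-3)(-39) - (5)(25) = 117 - 125 = -8
x = Dx/D = 28/-4 = -7
y = Dy/D = -8/-4 = 2

x = -7, y = 2


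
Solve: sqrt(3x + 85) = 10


Square both sides: 3x + 85 = 10^2 = 100
3x = 100 - 85 = 15
x = 5
Check: sqrt(3*5 + 85) = sqrt(100) = 10 ✓

x = 5


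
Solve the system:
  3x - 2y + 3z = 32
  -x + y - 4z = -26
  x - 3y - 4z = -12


Using Cramer's rule. Expand each determinant along the first row.
D  = 3*[1*(-4) - (-4)*(-3)] - (-2)*[(-1)*(-4) - (-4)*1] + 3*[(-1)*(-3) - 1*1]
  = 3*(-16) - (-2)*(8) + 3*(2) = -26
Dx = 32*[1*(-4) - (-4)*(-3)] - (-2)*[(-26)*(-4) - (-4)*(-12)] + 3*[(-26)*(-3) - 1*(-12)]
  = 32*(-16) - (-2)*(56) + 3*(90) = -130
Dy = 3*[(-26)*(-4) - (-4)*(-12)] - 32*[(-1)*(-4) - (-4)*1] + 3*[(-1)*(-12) - (-26)*1]
  = 3*(56) - 32*(8) + 3*(38) = 26
Dz = 3*[1*(-12) - (-26)*(-3)] - (-2)*[(-1)*(-12) - (-26)*1] + 32*[(-1)*(-3) - 1*1]
  = 3*(-90) - (-2)*(38) + 32*(2) = -130
x = Dx/D = -130/-26 = 5, y = Dy/D = 26/-26 = -1, z = Dz/D = -130/-26 = 5
Check eq1: (3)(5) + (-2)(-1) + (3)(5) = 32 = 32 ✓
Check eq2: (-1)(5) + (1)(-1) + (-4)(5) = -26 = -26 ✓
Check eq3: (1)(5) + (-3)(-1) + (-4)(5) = -12 = -12 ✓

x = 5, y = -1, z = 5


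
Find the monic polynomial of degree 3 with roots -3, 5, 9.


A monic polynomial with roots -3, 5, 9 is:
p(x) = (x + 3)(x - 5)(x - 9)
After multiplying by (x + 3): x + 3
After multiplying by (x - 5): x^2 - 2x - 15
After multiplying by (x - 9): x^3 - 11x^2 + 3x + 135

x^3 - 11x^2 + 3x + 135


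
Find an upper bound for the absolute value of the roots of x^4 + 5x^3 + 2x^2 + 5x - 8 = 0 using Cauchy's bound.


Cauchy's bound: all roots r satisfy |r| <= 1 + max(|a_i/a_n|) for i = 0,...,n-1
where a_n is the leading coefficient.

Coefficients: [1, 5, 2, 5, -8]
Leading coefficient a_n = 1
Ratios |a_i/a_n|: 5, 2, 5, 8
Maximum ratio: 8
Cauchy's bound: |r| <= 1 + 8 = 9

Upper bound = 9


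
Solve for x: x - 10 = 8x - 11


Starting with: x - 10 = 8x - 11
Move all x terms to left: (1 - 8)x = -11 + 10
Simplify: -7x = -1
Divide both sides by -7: x = 1/7

x = 1/7


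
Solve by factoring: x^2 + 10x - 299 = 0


We need two numbers that multiply to -299 and add to 10.
Those numbers are 23 and -13 (since 23 * (-13) = -299 and 23 + (-13) = 10).
So x^2 + 10x - 299 = (x + 23)(x - 13) = 0
Setting each factor to zero: x = -23 or x = 13

x = -23, x = 13


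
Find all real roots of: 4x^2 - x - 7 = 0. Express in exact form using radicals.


Using the quadratic formula: x = (-b ± sqrt(b^2 - 4ac)) / (2a)
Here a = 4, b = -1, c = -7
Discriminant = b^2 - 4ac = (-1)^2 - 4(4)(-7) = 1 + 112 = 113
Since discriminant = 113 > 0, there are two real roots.
x = (1 ± sqrt(113)) / 8
Numerically: x ≈ 1.4538 or x ≈ -1.2038

x = (1 + sqrt(113)) / 8 or x = (1 - sqrt(113)) / 8


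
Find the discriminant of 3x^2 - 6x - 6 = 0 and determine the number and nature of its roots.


For ax^2 + bx + c = 0, discriminant D = b^2 - 4ac
Here a = 3, b = -6, c = -6
D = (-6)^2 - 4(3)(-6) = 36 + 72 = 108

D = 108 > 0 but not a perfect square
The equation has 2 distinct real irrational roots.

Discriminant = 108, 2 distinct real irrational roots


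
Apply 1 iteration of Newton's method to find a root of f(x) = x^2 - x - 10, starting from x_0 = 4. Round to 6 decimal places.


Newton's method: x_(n+1) = x_n - f(x_n)/f'(x_n)
f(x) = x^2 - x - 10
f'(x) = 2x - 1

Iteration 1:
  f(4.000000) = 2.000000
  f'(4.000000) = 7.000000
  x_1 = 4.000000 - (2.000000)/(7.000000) = 3.714286

x_1 = 3.714286


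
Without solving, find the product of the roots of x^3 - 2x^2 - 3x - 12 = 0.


By Vieta's formulas for x^3 + bx^2 + cx + d = 0:
  r1 + r2 + r3 = -b/a = 2
  r1*r2 + r1*r3 + r2*r3 = c/a = -3
  r1*r2*r3 = -d/a = 12


Product = 12


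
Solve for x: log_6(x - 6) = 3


Convert to exponential form: x - 6 = 6^3 = 216
x = 216 + 6 = 222
Check: log_6(222 - 6) = log_6(216) = log_6(216) = 3 ✓

x = 222


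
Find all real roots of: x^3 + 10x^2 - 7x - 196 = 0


Let p(x) = x^3 + 10x^2 - 7x - 196. By the rational root theorem (leading coefficient 1), any rational root is an integer divisor of 196: try ±1, ±2, ... in turn.
Test x = 1: value = -192 ≠ 0.
Test x = -1: value = -180 ≠ 0.
Test x = 2: value = -162 ≠ 0.
Test x = -2: value = -150 ≠ 0.
Test x = 4: value = 0 ✓, so (x - 4) is a factor.
Synthetic division by (x - 4): bring down 1; 1(4) + 10 = 14; 14(4) - 7 = 49; 49(4) - 196 = 0 → quotient x^2 + 14x + 49, remainder 0.
Solve the quadratic x^2 + 14x + 49 = 0: discriminant = 14^2 - 4(1)(49) = 196 - 196 = 0.
Discriminant = 0, so a double root: x = -14/2 = -7.

x = -7 (multiplicity 2), x = 4


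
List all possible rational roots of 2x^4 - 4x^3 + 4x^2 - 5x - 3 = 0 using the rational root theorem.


Rational root theorem: possible roots are ±p/q where:
  p divides the constant term (-3): p ∈ {1, 3}
  q divides the leading coefficient (2): q ∈ {1, 2}

All possible rational roots: -3, -3/2, -1, -1/2, 1/2, 1, 3/2, 3

-3, -3/2, -1, -1/2, 1/2, 1, 3/2, 3


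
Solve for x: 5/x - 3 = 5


Subtract -3 from both sides: 5/x = 8
Multiply both sides by x: 5 = 8 * x
Divide by 8: x = 5/8

x = 5/8


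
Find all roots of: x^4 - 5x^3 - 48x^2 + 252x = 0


The constant term is 0, so x = 0 is a root. Factor out x:
  x^3 - 5x^2 - 48x + 252 = 0
Let p(x) = x^3 - 5x^2 - 48x + 252. By the rational root theorem (leading coefficient 1), any rational root is an integer divisor of 252: try ±1, ±2, ... in turn.
Test x = 1: value = 200 ≠ 0.
Test x = -1: value = 294 ≠ 0.
Test x = 2: value = 144 ≠ 0.
Test x = -2: value = 320 ≠ 0.
Test x = 3: value = 90 ≠ 0.
Test x = -3: value = 324 ≠ 0.
Test x = 4: value = 44 ≠ 0.
Test x = -4: value = 300 ≠ 0.
Test x = 6: value = 0 ✓, so (x - 6) is a factor.
Synthetic division by (x - 6): bring down 1; 1(6) - 5 = 1; 1(6) - 48 = -42; (-42)(6) + 252 = 0 → quotient x^2 + x - 42, remainder 0.
Solve the quadratic x^2 + x - 42 = 0: discriminant = 1^2 - 4(1)(-42) = 1 + 168 = 169.
sqrt(169) = 13, so x = (-1 ± 13)/2: x = 6 or x = -7.
Collecting all roots found:

x = -7, x = 0, x = 6 (multiplicity 2)


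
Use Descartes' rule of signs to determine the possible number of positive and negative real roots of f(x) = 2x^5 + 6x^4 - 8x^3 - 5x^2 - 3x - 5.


Descartes' rule of signs:

For positive roots, count sign changes in f(x) = 2x^5 + 6x^4 - 8x^3 - 5x^2 - 3x - 5:
Signs of coefficients: +, +, -, -, -, -
Number of sign changes: 1
Possible positive real roots: 1

For negative roots, examine f(-x) = -2x^5 + 6x^4 + 8x^3 - 5x^2 + 3x - 5:
Signs of coefficients: -, +, +, -, +, -
Number of sign changes: 4
Possible negative real roots: 4, 2, 0

Positive roots: 1; Negative roots: 4 or 2 or 0


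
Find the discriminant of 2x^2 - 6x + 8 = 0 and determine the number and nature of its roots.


For ax^2 + bx + c = 0, discriminant D = b^2 - 4ac
Here a = 2, b = -6, c = 8
D = (-6)^2 - 4(2)(8) = 36 - 64 = -28

D = -28 < 0
The equation has no real roots (2 complex conjugate roots).

Discriminant = -28, no real roots (2 complex conjugate roots)


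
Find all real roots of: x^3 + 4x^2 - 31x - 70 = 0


Let p(x) = x^3 + 4x^2 - 31x - 70. By the rational root theorem (leading coefficient 1), any rational root is an integer divisor of 70: try ±1, ±2, ... in turn.
Test x = 1: value = -96 ≠ 0.
Test x = -1: value = -36 ≠ 0.
Test x = 2: value = -108 ≠ 0.
Test x = -2: value = 0 ✓, so (x + 2) is a factor.
Synthetic division by (x + 2): bring down 1; 1(-2) + 4 = 2; 2(-2) - 31 = -35; (-35)(-2) - 70 = 0 → quotient x^2 + 2x - 35, remainder 0.
Solve the quadratic x^2 + 2x - 35 = 0: discriminant = 2^2 - 4(1)(-35) = 4 + 140 = 144.
sqrt(144) = 12, so x = (-2 ± 12)/2: x = 5 or x = -7.

x = -7, x = -2, x = 5


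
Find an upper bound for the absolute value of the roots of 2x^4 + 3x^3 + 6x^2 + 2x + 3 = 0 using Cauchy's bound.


Cauchy's bound: all roots r satisfy |r| <= 1 + max(|a_i/a_n|) for i = 0,...,n-1
where a_n is the leading coefficient.

Coefficients: [2, 3, 6, 2, 3]
Leading coefficient a_n = 2
Ratios |a_i/a_n|: 3/2, 3, 1, 3/2
Maximum ratio: 3
Cauchy's bound: |r| <= 1 + 3 = 4

Upper bound = 4


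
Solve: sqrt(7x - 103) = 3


Square both sides: 7x - 103 = 3^2 = 9
7x = 9 + 103 = 112
x = 16
Check: sqrt(7*16 - 103) = sqrt(9) = 3 ✓

x = 16


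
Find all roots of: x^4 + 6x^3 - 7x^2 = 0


The lowest-degree term is x^2, so x = 0 is a root with multiplicity 2. Factor out x^2:
  x^2 + 6x - 7 = 0
Solve the quadratic x^2 + 6x - 7 = 0: discriminant = 6^2 - 4(1)(-7) = 36 + 28 = 64.
sqrt(64) = 8, so x = (-6 ± 8)/2: x = 1 or x = -7.
Collecting all roots found:

x = -7, x = 0 (multiplicity 2), x = 1


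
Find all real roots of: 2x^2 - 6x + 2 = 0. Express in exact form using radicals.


Using the quadratic formula: x = (-b ± sqrt(b^2 - 4ac)) / (2a)
Here a = 2, b = -6, c = 2
Discriminant = b^2 - 4ac = (-6)^2 - 4(2)(2) = 36 - 16 = 20
Since discriminant = 20 > 0, there are two real roots.
x = (6 ± 2*sqrt(5)) / 4
Simplifying: x = (3 ± sqrt(5)) / 2
Numerically: x ≈ 2.6180 or x ≈ 0.3820

x = (3 + sqrt(5)) / 2 or x = (3 - sqrt(5)) / 2


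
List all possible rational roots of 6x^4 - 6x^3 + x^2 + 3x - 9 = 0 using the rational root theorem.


Rational root theorem: possible roots are ±p/q where:
  p divides the constant term (-9): p ∈ {1, 3, 9}
  q divides the leading coefficient (6): q ∈ {1, 2, 3, 6}

All possible rational roots: -9, -9/2, -3, -3/2, -1, -1/2, -1/3, -1/6, 1/6, 1/3, 1/2, 1, 3/2, 3, 9/2, 9

-9, -9/2, -3, -3/2, -1, -1/2, -1/3, -1/6, 1/6, 1/3, 1/2, 1, 3/2, 3, 9/2, 9


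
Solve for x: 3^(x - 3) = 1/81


Express both sides with the same base.
1/81 = 3^(-4)
Since the bases match, equate exponents: x - 3 = -4
So x = -4 - (-3) = -1

x = -1


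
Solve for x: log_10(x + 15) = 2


Convert to exponential form: x + 15 = 10^2 = 100
x = 100 - 15 = 85
Check: log_10(85 + 15) = log_10(100) = log_10(100) = 2 ✓

x = 85


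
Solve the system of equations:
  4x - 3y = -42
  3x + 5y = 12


Using Cramer's rule:
Determinant D = (4)(5) - (3)(-3) = 20 + 9 = 29
Dx = (-42)(5) - (12)(-3) = -210 + 36 = -174
Dy = (4)(12) - (3)(-42) = 48 + 126 = 174
x = Dx/D = -174/29 = -6
y = Dy/D = 174/29 = 6

x = -6, y = 6


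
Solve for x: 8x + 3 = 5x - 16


Starting with: 8x + 3 = 5x - 16
Move all x terms to left: (8 - 5)x = -16 - 3
Simplify: 3x = -19
Divide both sides by 3: x = -19/3

x = -19/3


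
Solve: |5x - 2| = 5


An absolute value equation |expr| = 5 gives two cases:
Case 1: 5x - 2 = 5
  5x = 7, so x = 7/5
Case 2: 5x - 2 = -5
  5x = -3, so x = -3/5

x = -3/5, x = 7/5


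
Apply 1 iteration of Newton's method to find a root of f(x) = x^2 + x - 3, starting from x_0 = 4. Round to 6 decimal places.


Newton's method: x_(n+1) = x_n - f(x_n)/f'(x_n)
f(x) = x^2 + x - 3
f'(x) = 2x + 1

Iteration 1:
  f(4.000000) = 17.000000
  f'(4.000000) = 9.000000
  x_1 = 4.000000 - (17.000000)/(9.000000) = 2.111111

x_1 = 2.111111


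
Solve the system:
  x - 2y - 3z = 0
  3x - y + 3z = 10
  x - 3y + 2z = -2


Using Cramer's rule. Expand each determinant along the first row.
D  = 1*[(-1)*2 - 3*(-3)] - (-2)*[3*2 - 3*1] + (-3)*[3*(-3) - (-1)*1]
  = 1*(7) - (-2)*(3) + (-3)*(-8) = 37
Dx = 0*[(-1)*2 - 3*(-3)] - (-2)*[10*2 - 3*(-2)] + (-3)*[10*(-3) - (-1)*(-2)]
  = 0*(7) - (-2)*(26) + (-3)*(-32) = 148
Dy = 1*[10*2 - 3*(-2)] - 0*[3*2 - 3*1] + (-3)*[3*(-2) - 10*1]
  = 1*(26) - 0*(3) + (-3)*(-16) = 74
Dz = 1*[(-1)*(-2) - 10*(-3)] - (-2)*[3*(-2) - 10*1] + 0*[3*(-3) - (-1)*1]
  = 1*(32) - (-2)*(-16) + 0*(-8) = 0
x = Dx/D = 148/37 = 4, y = Dy/D = 74/37 = 2, z = Dz/D = 0/37 = 0
Check eq1: (1)(4) + (-2)(2) + (-3)(0) = 0 = 0 ✓
Check eq2: (3)(4) + (-1)(2) + (3)(0) = 10 = 10 ✓
Check eq3: (1)(4) + (-3)(2) + (2)(0) = -2 = -2 ✓

x = 4, y = 2, z = 0


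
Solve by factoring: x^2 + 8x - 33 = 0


We need two numbers that multiply to -33 and add to 8.
Those numbers are -3 and 11 (since (-3) * 11 = -33 and (-3) + 11 = 8).
So x^2 + 8x - 33 = (x - 3)(x + 11) = 0
Setting each factor to zero: x = 3 or x = -11

x = -11, x = 3


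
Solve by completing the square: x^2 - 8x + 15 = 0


Start: x^2 - 8x + 15 = 0
Move constant: x^2 - 8x = -15
Half of -8 is -4, squared is 16
Add 16 to both sides: x^2 - 8x + 16 = 1
(x - 4)^2 = 1
x - 4 = ±1
x = 4 + 1 = 5 or x = 4 - 1 = 3

x = 3, x = 5


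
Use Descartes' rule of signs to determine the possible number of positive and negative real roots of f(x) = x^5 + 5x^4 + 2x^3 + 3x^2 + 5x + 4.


Descartes' rule of signs:

For positive roots, count sign changes in f(x) = x^5 + 5x^4 + 2x^3 + 3x^2 + 5x + 4:
Signs of coefficients: +, +, +, +, +, +
Number of sign changes: 0
Possible positive real roots: 0

For negative roots, examine f(-x) = -x^5 + 5x^4 - 2x^3 + 3x^2 - 5x + 4:
Signs of coefficients: -, +, -, +, -, +
Number of sign changes: 5
Possible negative real roots: 5, 3, 1

Positive roots: 0; Negative roots: 5 or 3 or 1


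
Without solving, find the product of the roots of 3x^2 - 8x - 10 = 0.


By Vieta's formulas for ax^2 + bx + c = 0:
  Sum of roots = -b/a
  Product of roots = c/a

Here a = 3, b = -8, c = -10
Sum = -(-8)/3 = 8/3
Product = -10/3 = -10/3

Product = -10/3


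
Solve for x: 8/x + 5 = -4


Subtract 5 from both sides: 8/x = -9
Multiply both sides by x: 8 = -9 * x
Divide by -9: x = -8/9

x = -8/9


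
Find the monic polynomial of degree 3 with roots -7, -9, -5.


A monic polynomial with roots -7, -9, -5 is:
p(x) = (x + 7)(x + 9)(x + 5)
After multiplying by (x + 7): x + 7
After multiplying by (x + 9): x^2 + 16x + 63
After multiplying by (x + 5): x^3 + 21x^2 + 143x + 315

x^3 + 21x^2 + 143x + 315


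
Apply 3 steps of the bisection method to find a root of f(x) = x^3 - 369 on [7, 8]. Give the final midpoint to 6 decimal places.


f(x) = x^3 - 369
f(7) = -26 < 0
f(8) = 143 > 0

Step 1: midpoint = (7.000000 + 8.000000)/2 = 7.500000
  f(7.500000) = 52.875000
  f(mid) > 0, so root is in [7.000000, 7.500000]

Step 2: midpoint = (7.000000 + 7.500000)/2 = 7.250000
  f(7.250000) = 12.078125
  f(mid) > 0, so root is in [7.000000, 7.250000]

Step 3: midpoint = (7.000000 + 7.250000)/2 = 7.125000
  f(7.125000) = -7.294922
  f(mid) < 0, so root is in [7.125000, 7.250000]

midpoint = 7.125000


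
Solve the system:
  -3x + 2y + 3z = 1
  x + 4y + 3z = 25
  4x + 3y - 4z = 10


Using Cramer's rule. Expand each determinant along the first row.
D  = (-3)*[4*(-4) - 3*3] - 2*[1*(-4) - 3*4] + 3*[1*3 - 4*4]
  = (-3)*(-25) - 2*(-16) + 3*(-13) = 68
Dx = 1*[4*(-4) - 3*3] - 2*[25*(-4) - 3*10] + 3*[25*3 - 4*10]
  = 1*(-25) - 2*(-130) + 3*(35) = 340
Dy = (-3)*[25*(-4) - 3*10] - 1*[1*(-4) - 3*4] + 3*[1*10 - 25*4]
  = (-3)*(-130) - 1*(-16) + 3*(-90) = 136
Dz = (-3)*[4*10 - 25*3] - 2*[1*10 - 25*4] + 1*[1*3 - 4*4]
  = (-3)*(-35) - 2*(-90) + 1*(-13) = 272
x = Dx/D = 340/68 = 5, y = Dy/D = 136/68 = 2, z = Dz/D = 272/68 = 4
Check eq1: (-3)(5) + (2)(2) + (3)(4) = 1 = 1 ✓
Check eq2: (1)(5) + (4)(2) + (3)(4) = 25 = 25 ✓
Check eq3: (4)(5) + (3)(2) + (-4)(4) = 10 = 10 ✓

x = 5, y = 2, z = 4


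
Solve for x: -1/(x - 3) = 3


Multiply both sides by (x - 3): -1 = 3(x - 3)
Distribute: -1 = 3x - 9
3x = -1 + 9 = 8
x = 8/3

x = 8/3


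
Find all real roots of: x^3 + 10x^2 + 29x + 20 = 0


Let p(x) = x^3 + 10x^2 + 29x + 20. By the rational root theorem (leading coefficient 1), any rational root is an integer divisor of 20: try ±1, ±2, ... in turn.
Test x = 1: value = 60 ≠ 0.
Test x = -1: value = 0 ✓, so (x + 1) is a factor.
Synthetic division by (x + 1): bring down 1; 1(-1) + 10 = 9; 9(-1) + 29 = 20; 20(-1) + 20 = 0 → quotient x^2 + 9x + 20, remainder 0.
Solve the quadratic x^2 + 9x + 20 = 0: discriminant = 9^2 - 4(1)(20) = 81 - 80 = 1.
sqrt(1) = 1, so x = (-9 ± 1)/2: x = -4 or x = -5.

x = -5, x = -4, x = -1


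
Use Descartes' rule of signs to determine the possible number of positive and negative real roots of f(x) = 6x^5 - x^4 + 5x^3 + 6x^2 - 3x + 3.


Descartes' rule of signs:

For positive roots, count sign changes in f(x) = 6x^5 - x^4 + 5x^3 + 6x^2 - 3x + 3:
Signs of coefficients: +, -, +, +, -, +
Number of sign changes: 4
Possible positive real roots: 4, 2, 0

For negative roots, examine f(-x) = -6x^5 - x^4 - 5x^3 + 6x^2 + 3x + 3:
Signs of coefficients: -, -, -, +, +, +
Number of sign changes: 1
Possible negative real roots: 1

Positive roots: 4 or 2 or 0; Negative roots: 1


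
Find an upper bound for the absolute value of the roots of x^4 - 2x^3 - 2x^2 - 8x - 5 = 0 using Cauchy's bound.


Cauchy's bound: all roots r satisfy |r| <= 1 + max(|a_i/a_n|) for i = 0,...,n-1
where a_n is the leading coefficient.

Coefficients: [1, -2, -2, -8, -5]
Leading coefficient a_n = 1
Ratios |a_i/a_n|: 2, 2, 8, 5
Maximum ratio: 8
Cauchy's bound: |r| <= 1 + 8 = 9

Upper bound = 9


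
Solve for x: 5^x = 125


Express both sides with the same base.
125 = 5^3
Since the bases match: x = 3

x = 3


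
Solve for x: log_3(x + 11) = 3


Convert to exponential form: x + 11 = 3^3 = 27
x = 27 - 11 = 16
Check: log_3(16 + 11) = log_3(27) = log_3(27) = 3 ✓

x = 16


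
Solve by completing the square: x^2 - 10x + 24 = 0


Start: x^2 - 10x + 24 = 0
Move constant: x^2 - 10x = -24
Half of -10 is -5, squared is 25
Add 25 to both sides: x^2 - 10x + 25 = 1
(x - 5)^2 = 1
x - 5 = ±1
x = 5 + 1 = 6 or x = 5 - 1 = 4

x = 4, x = 6


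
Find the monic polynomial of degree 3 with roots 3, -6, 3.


A monic polynomial with roots 3, -6, 3 is:
p(x) = (x - 3)(x + 6)(x - 3)
After multiplying by (x - 3): x - 3
After multiplying by (x + 6): x^2 + 3x - 18
After multiplying by (x - 3): x^3 - 27x + 54

x^3 - 27x + 54


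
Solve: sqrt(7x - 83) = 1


Square both sides: 7x - 83 = 1^2 = 1
7x = 1 + 83 = 84
x = 12
Check: sqrt(7*12 - 83) = sqrt(1) = 1 ✓

x = 12


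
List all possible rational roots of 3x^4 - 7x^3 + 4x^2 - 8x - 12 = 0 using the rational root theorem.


Rational root theorem: possible roots are ±p/q where:
  p divides the constant term (-12): p ∈ {1, 2, 3, 4, 6, 12}
  q divides the leading coefficient (3): q ∈ {1, 3}

All possible rational roots: -12, -6, -4, -3, -2, -4/3, -1, -2/3, -1/3, 1/3, 2/3, 1, 4/3, 2, 3, 4, 6, 12

-12, -6, -4, -3, -2, -4/3, -1, -2/3, -1/3, 1/3, 2/3, 1, 4/3, 2, 3, 4, 6, 12


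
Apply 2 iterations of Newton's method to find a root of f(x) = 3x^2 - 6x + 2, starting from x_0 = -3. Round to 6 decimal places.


Newton's method: x_(n+1) = x_n - f(x_n)/f'(x_n)
f(x) = 3x^2 - 6x + 2
f'(x) = 6x - 6

Iteration 1:
  f(-3.000000) = 47.000000
  f'(-3.000000) = -24.000000
  x_1 = -3.000000 - (47.000000)/(-24.000000) = -1.041667

Iteration 2:
  f(-1.041667) = 11.505208
  f'(-1.041667) = -12.250000
  x_2 = -1.041667 - (11.505208)/(-12.250000) = -0.102466

x_2 = -0.102466


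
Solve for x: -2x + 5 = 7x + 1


Starting with: -2x + 5 = 7x + 1
Move all x terms to left: (-2 - 7)x = 1 - 5
Simplify: -9x = -4
Divide both sides by -9: x = 4/9

x = 4/9


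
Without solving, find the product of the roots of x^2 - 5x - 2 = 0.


By Vieta's formulas for ax^2 + bx + c = 0:
  Sum of roots = -b/a
  Product of roots = c/a

Here a = 1, b = -5, c = -2
Sum = -(-5)/1 = 5
Product = -2/1 = -2

Product = -2


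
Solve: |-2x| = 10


An absolute value equation |expr| = 10 gives two cases:
Case 1: -2x = 10
  -2x = 10, so x = -5
Case 2: -2x = -10
  -2x = -10, so x = 5

x = -5, x = 5


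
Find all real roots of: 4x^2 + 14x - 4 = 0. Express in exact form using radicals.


Using the quadratic formula: x = (-b ± sqrt(b^2 - 4ac)) / (2a)
Here a = 4, b = 14, c = -4
Discriminant = b^2 - 4ac = 14^2 - 4(4)(-4) = 196 + 64 = 260
Since discriminant = 260 > 0, there are two real roots.
x = (-14 ± 2*sqrt(65)) / 8
Simplifying: x = (-7 ± sqrt(65)) / 4
Numerically: x ≈ 0.2656 or x ≈ -3.7656

x = (-7 + sqrt(65)) / 4 or x = (-7 - sqrt(65)) / 4


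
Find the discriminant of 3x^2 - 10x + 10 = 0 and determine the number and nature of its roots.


For ax^2 + bx + c = 0, discriminant D = b^2 - 4ac
Here a = 3, b = -10, c = 10
D = (-10)^2 - 4(3)(10) = 100 - 120 = -20

D = -20 < 0
The equation has no real roots (2 complex conjugate roots).

Discriminant = -20, no real roots (2 complex conjugate roots)


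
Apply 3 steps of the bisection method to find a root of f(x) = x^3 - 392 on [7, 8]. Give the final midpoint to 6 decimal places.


f(x) = x^3 - 392
f(7) = -49 < 0
f(8) = 120 > 0

Step 1: midpoint = (7.000000 + 8.000000)/2 = 7.500000
  f(7.500000) = 29.875000
  f(mid) > 0, so root is in [7.000000, 7.500000]

Step 2: midpoint = (7.000000 + 7.500000)/2 = 7.250000
  f(7.250000) = -10.921875
  f(mid) < 0, so root is in [7.250000, 7.500000]

Step 3: midpoint = (7.250000 + 7.500000)/2 = 7.375000
  f(7.375000) = 9.130859
  f(mid) > 0, so root is in [7.250000, 7.375000]

midpoint = 7.375000


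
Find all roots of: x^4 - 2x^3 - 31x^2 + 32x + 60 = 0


Let p(x) = x^4 - 2x^3 - 31x^2 + 32x + 60. By the rational root theorem (leading coefficient 1), any rational root is an integer divisor of 60: try ±1, ±2, ... in turn.
Test x = 1: value = 60 ≠ 0.
Test x = -1: value = 0 ✓, so (x + 1) is a factor.
Synthetic division by (x + 1): bring down 1; 1(-1) - 2 = -3; (-3)(-1) - 31 = -28; (-28)(-1) + 32 = 60; 60(-1) + 60 = 0 → quotient x^3 - 3x^2 - 28x + 60, remainder 0.
Continue with the quotient x^3 - 3x^2 - 28x + 60 (candidates must divide 60; re-test x = -1 first in case it repeats).
Test x = -1: value = 84 ≠ 0.
Test x = 2: value = 0 ✓, so (x - 2) is a factor.
Synthetic division by (x - 2): bring down 1; 1(2) - 3 = -1; (-1)(2) - 28 = -30; (-30)(2) + 60 = 0 → quotient x^2 - x - 30, remainder 0.
Solve the quadratic x^2 - x - 30 = 0: discriminant = (-1)^2 - 4(1)(-30) = 1 + 120 = 121.
sqrt(121) = 11, so x = (1 ± 11)/2: x = 6 or x = -5.
Collecting all roots found:

x = -5, x = -1, x = 2, x = 6


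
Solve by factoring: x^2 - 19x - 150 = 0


We need two numbers that multiply to -150 and add to -19.
Those numbers are 6 and -25 (since 6 * (-25) = -150 and 6 + (-25) = -19).
So x^2 - 19x - 150 = (x + 6)(x - 25) = 0
Setting each factor to zero: x = -6 or x = 25

x = -6, x = 25


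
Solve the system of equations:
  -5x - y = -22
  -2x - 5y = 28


Using Cramer's rule:
Determinant D = (-5)(-5) - (-2)(-1) = 25 - 2 = 23
Dx = (-22)(-5) - (28)(-1) = 110 + 28 = 138
Dy = (-5)(28) - (-2)(-22) = -140 - 44 = -184
x = Dx/D = 138/23 = 6
y = Dy/D = -184/23 = -8

x = 6, y = -8


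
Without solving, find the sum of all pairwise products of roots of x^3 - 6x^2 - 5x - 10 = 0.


By Vieta's formulas for x^3 + bx^2 + cx + d = 0:
  r1 + r2 + r3 = -b/a = 6
  r1*r2 + r1*r3 + r2*r3 = c/a = -5
  r1*r2*r3 = -d/a = 10


Sum of pairwise products = -5


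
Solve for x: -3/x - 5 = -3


Subtract -5 from both sides: -3/x = 2
Multiply both sides by x: -3 = 2 * x
Divide by 2: x = -3/2

x = -3/2


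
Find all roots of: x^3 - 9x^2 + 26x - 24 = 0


Let p(x) = x^3 - 9x^2 + 26x - 24. By the rational root theorem (leading coefficient 1), any rational root is an integer divisor of 24: try ±1, ±2, ... in turn.
Test x = 1: value = -6 ≠ 0.
Test x = -1: value = -60 ≠ 0.
Test x = 2: value = 0 ✓, so (x - 2) is a factor.
Synthetic division by (x - 2): bring down 1; 1(2) - 9 = -7; (-7)(2) + 26 = 12; 12(2) - 24 = 0 → quotient x^2 - 7x + 12, remainder 0.
Solve the quadratic x^2 - 7x + 12 = 0: discriminant = (-7)^2 - 4(1)(12) = 49 - 48 = 1.
sqrt(1) = 1, so x = (7 ± 1)/2: x = 4 or x = 3.
Collecting all roots found:

x = 2, x = 3, x = 4


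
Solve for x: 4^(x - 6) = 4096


Express both sides with the same base.
4096 = 4^6
Since the bases match, equate exponents: x - 6 = 6
So x = 6 - (-6) = 12

x = 12


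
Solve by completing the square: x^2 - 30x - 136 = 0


Start: x^2 - 30x - 136 = 0
Move constant: x^2 - 30x = 136
Half of -30 is -15, squared is 225
Add 225 to both sides: x^2 - 30x + 225 = 361
(x - 15)^2 = 361
x - 15 = ±19
x = 15 + 19 = 34 or x = 15 - 19 = -4

x = -4, x = 34


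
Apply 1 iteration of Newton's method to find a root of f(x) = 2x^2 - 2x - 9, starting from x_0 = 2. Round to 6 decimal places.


Newton's method: x_(n+1) = x_n - f(x_n)/f'(x_n)
f(x) = 2x^2 - 2x - 9
f'(x) = 4x - 2

Iteration 1:
  f(2.000000) = -5.000000
  f'(2.000000) = 6.000000
  x_1 = 2.000000 - (-5.000000)/(6.000000) = 2.833333

x_1 = 2.833333


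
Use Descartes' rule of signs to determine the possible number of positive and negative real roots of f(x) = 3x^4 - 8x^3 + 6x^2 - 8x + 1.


Descartes' rule of signs:

For positive roots, count sign changes in f(x) = 3x^4 - 8x^3 + 6x^2 - 8x + 1:
Signs of coefficients: +, -, +, -, +
Number of sign changes: 4
Possible positive real roots: 4, 2, 0

For negative roots, examine f(-x) = 3x^4 + 8x^3 + 6x^2 + 8x + 1:
Signs of coefficients: +, +, +, +, +
Number of sign changes: 0
Possible negative real roots: 0

Positive roots: 4 or 2 or 0; Negative roots: 0


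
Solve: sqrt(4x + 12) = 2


Square both sides: 4x + 12 = 2^2 = 4
4x = 4 - 12 = -8
x = -2
Check: sqrt(4*(-2) + 12) = sqrt(4) = 2 ✓

x = -2


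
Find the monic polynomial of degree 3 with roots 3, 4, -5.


A monic polynomial with roots 3, 4, -5 is:
p(x) = (x - 3)(x - 4)(x + 5)
After multiplying by (x - 3): x - 3
After multiplying by (x - 4): x^2 - 7x + 12
After multiplying by (x + 5): x^3 - 2x^2 - 23x + 60

x^3 - 2x^2 - 23x + 60


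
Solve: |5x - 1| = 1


An absolute value equation |expr| = 1 gives two cases:
Case 1: 5x - 1 = 1
  5x = 2, so x = 2/5
Case 2: 5x - 1 = -1
  5x = 0, so x = 0

x = 0, x = 2/5


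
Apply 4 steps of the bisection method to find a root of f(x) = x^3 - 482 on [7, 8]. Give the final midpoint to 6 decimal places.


f(x) = x^3 - 482
f(7) = -139 < 0
f(8) = 30 > 0

Step 1: midpoint = (7.000000 + 8.000000)/2 = 7.500000
  f(7.500000) = -60.125000
  f(mid) < 0, so root is in [7.500000, 8.000000]

Step 2: midpoint = (7.500000 + 8.000000)/2 = 7.750000
  f(7.750000) = -16.515625
  f(mid) < 0, so root is in [7.750000, 8.000000]

Step 3: midpoint = (7.750000 + 8.000000)/2 = 7.875000
  f(7.875000) = 6.373047
  f(mid) > 0, so root is in [7.750000, 7.875000]

Step 4: midpoint = (7.750000 + 7.875000)/2 = 7.812500
  f(7.812500) = -5.162842
  f(mid) < 0, so root is in [7.812500, 7.875000]

midpoint = 7.812500


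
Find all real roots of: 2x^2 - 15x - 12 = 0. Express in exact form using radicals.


Using the quadratic formula: x = (-b ± sqrt(b^2 - 4ac)) / (2a)
Here a = 2, b = -15, c = -12
Discriminant = b^2 - 4ac = (-15)^2 - 4(2)(-12) = 225 + 96 = 321
Since discriminant = 321 > 0, there are two real roots.
x = (15 ± sqrt(321)) / 4
Numerically: x ≈ 8.2291 or x ≈ -0.7291

x = (15 + sqrt(321)) / 4 or x = (15 - sqrt(321)) / 4


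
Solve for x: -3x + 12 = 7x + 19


Starting with: -3x + 12 = 7x + 19
Move all x terms to left: (-3 - 7)x = 19 - 12
Simplify: -10x = 7
Divide both sides by -10: x = -7/10

x = -7/10


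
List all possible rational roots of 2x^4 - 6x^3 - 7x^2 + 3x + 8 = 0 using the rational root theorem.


Rational root theorem: possible roots are ±p/q where:
  p divides the constant term (8): p ∈ {1, 2, 4, 8}
  q divides the leading coefficient (2): q ∈ {1, 2}

All possible rational roots: -8, -4, -2, -1, -1/2, 1/2, 1, 2, 4, 8

-8, -4, -2, -1, -1/2, 1/2, 1, 2, 4, 8


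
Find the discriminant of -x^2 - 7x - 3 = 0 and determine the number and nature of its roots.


For ax^2 + bx + c = 0, discriminant D = b^2 - 4ac
Here a = -1, b = -7, c = -3
D = (-7)^2 - 4(-1)(-3) = 49 - 12 = 37

D = 37 > 0 but not a perfect square
The equation has 2 distinct real irrational roots.

Discriminant = 37, 2 distinct real irrational roots


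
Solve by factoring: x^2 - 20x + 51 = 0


We need two numbers that multiply to 51 and add to -20.
Those numbers are -3 and -17 (since (-3) * (-17) = 51 and (-3) + (-17) = -20).
So x^2 - 20x + 51 = (x - 3)(x - 17) = 0
Setting each factor to zero: x = 3 or x = 17

x = 3, x = 17


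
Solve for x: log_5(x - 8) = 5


Convert to exponential form: x - 8 = 5^5 = 3125
x = 3125 + 8 = 3133
Check: log_5(3133 - 8) = log_5(3125) = log_5(3125) = 5 ✓

x = 3133


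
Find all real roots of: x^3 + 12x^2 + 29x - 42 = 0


Let p(x) = x^3 + 12x^2 + 29x - 42. By the rational root theorem (leading coefficient 1), any rational root is an integer divisor of 42: try ±1, ±2, ... in turn.
Test x = 1: value = 0 ✓, so (x - 1) is a factor.
Synthetic division by (x - 1): bring down 1; 1(1) + 12 = 13; 13(1) + 29 = 42; 42(1) - 42 = 0 → quotient x^2 + 13x + 42, remainder 0.
Solve the quadratic x^2 + 13x + 42 = 0: discriminant = 13^2 - 4(1)(42) = 169 - 168 = 1.
sqrt(1) = 1, so x = (-13 ± 1)/2: x = -6 or x = -7.

x = -7, x = -6, x = 1


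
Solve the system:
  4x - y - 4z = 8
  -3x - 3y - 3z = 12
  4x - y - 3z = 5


Using Cramer's rule. Expand each determinant along the first row.
D  = 4*[(-3)*(-3) - (-3)*(-1)] - (-1)*[(-3)*(-3) - (-3)*4] + (-4)*[(-3)*(-1) - (-3)*4]
  = 4*(6) - (-1)*(21) + (-4)*(15) = -15
Dx = 8*[(-3)*(-3) - (-3)*(-1)] - (-1)*[12*(-3) - (-3)*5] + (-4)*[12*(-1) - (-3)*5]
  = 8*(6) - (-1)*(-21) + (-4)*(3) = 15
Dy = 4*[12*(-3) - (-3)*5] - 8*[(-3)*(-3) - (-3)*4] + (-4)*[(-3)*5 - 12*4]
  = 4*(-21) - 8*(21) + (-4)*(-63) = 0
Dz = 4*[(-3)*5 - 12*(-1)] - (-1)*[(-3)*5 - 12*4] + 8*[(-3)*(-1) - (-3)*4]
  = 4*(-3) - (-1)*(-63) + 8*(15) = 45
x = Dx/D = 15/-15 = -1, y = Dy/D = 0/-15 = 0, z = Dz/D = 45/-15 = -3
Check eq1: (4)(-1) + (-1)(0) + (-4)(-3) = 8 = 8 ✓
Check eq2: (-3)(-1) + (-3)(0) + (-3)(-3) = 12 = 12 ✓
Check eq3: (4)(-1) + (-1)(0) + (-3)(-3) = 5 = 5 ✓

x = -1, y = 0, z = -3


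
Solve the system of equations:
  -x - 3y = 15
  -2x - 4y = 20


Using Cramer's rule:
Determinant D = (-1)(-4) - (-2)(-3) = 4 - 6 = -2
Dx = (15)(-4) - (20)(-3) = -60 + 60 = 0
Dy = (-1)(20) - (-2)(15) = -20 + 30 = 10
x = Dx/D = 0/-2 = 0
y = Dy/D = 10/-2 = -5

x = 0, y = -5


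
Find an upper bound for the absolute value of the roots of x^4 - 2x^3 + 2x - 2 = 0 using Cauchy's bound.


Cauchy's bound: all roots r satisfy |r| <= 1 + max(|a_i/a_n|) for i = 0,...,n-1
where a_n is the leading coefficient.

Coefficients: [1, -2, 0, 2, -2]
Leading coefficient a_n = 1
Ratios |a_i/a_n|: 2, 0, 2, 2
Maximum ratio: 2
Cauchy's bound: |r| <= 1 + 2 = 3

Upper bound = 3


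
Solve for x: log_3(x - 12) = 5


Convert to exponential form: x - 12 = 3^5 = 243
x = 243 + 12 = 255
Check: log_3(255 - 12) = log_3(243) = log_3(243) = 5 ✓

x = 255


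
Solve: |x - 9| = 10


An absolute value equation |expr| = 10 gives two cases:
Case 1: x - 9 = 10
  x = 19, so x = 19
Case 2: x - 9 = -10
  x = -1, so x = -1

x = -1, x = 19


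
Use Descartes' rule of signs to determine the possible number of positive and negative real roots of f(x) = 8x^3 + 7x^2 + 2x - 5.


Descartes' rule of signs:

For positive roots, count sign changes in f(x) = 8x^3 + 7x^2 + 2x - 5:
Signs of coefficients: +, +, +, -
Number of sign changes: 1
Possible positive real roots: 1

For negative roots, examine f(-x) = -8x^3 + 7x^2 - 2x - 5:
Signs of coefficients: -, +, -, -
Number of sign changes: 2
Possible negative real roots: 2, 0

Positive roots: 1; Negative roots: 2 or 0


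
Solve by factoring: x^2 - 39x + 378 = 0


We need two numbers that multiply to 378 and add to -39.
Those numbers are -18 and -21 (since (-18) * (-21) = 378 and (-18) + (-21) = -39).
So x^2 - 39x + 378 = (x - 18)(x - 21) = 0
Setting each factor to zero: x = 18 or x = 21

x = 18, x = 21


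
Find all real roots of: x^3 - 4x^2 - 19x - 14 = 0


Let p(x) = x^3 - 4x^2 - 19x - 14. By the rational root theorem (leading coefficient 1), any rational root is an integer divisor of 14: try ±1, ±2, ... in turn.
Test x = 1: value = -36 ≠ 0.
Test x = -1: value = 0 ✓, so (x + 1) is a factor.
Synthetic division by (x + 1): bring down 1; 1(-1) - 4 = -5; (-5)(-1) - 19 = -14; (-14)(-1) - 14 = 0 → quotient x^2 - 5x - 14, remainder 0.
Solve the quadratic x^2 - 5x - 14 = 0: discriminant = (-5)^2 - 4(1)(-14) = 25 + 56 = 81.
sqrt(81) = 9, so x = (5 ± 9)/2: x = 7 or x = -2.

x = -2, x = -1, x = 7


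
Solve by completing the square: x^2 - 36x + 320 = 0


Start: x^2 - 36x + 320 = 0
Move constant: x^2 - 36x = -320
Half of -36 is -18, squared is 324
Add 324 to both sides: x^2 - 36x + 324 = 4
(x - 18)^2 = 4
x - 18 = ±2
x = 18 + 2 = 20 or x = 18 - 2 = 16

x = 16, x = 20


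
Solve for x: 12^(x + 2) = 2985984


Express both sides with the same base.
2985984 = 12^6
Since the bases match, equate exponents: x + 2 = 6
So x = 6 - (2) = 4

x = 4


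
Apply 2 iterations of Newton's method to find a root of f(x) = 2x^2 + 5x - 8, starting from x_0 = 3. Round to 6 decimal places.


Newton's method: x_(n+1) = x_n - f(x_n)/f'(x_n)
f(x) = 2x^2 + 5x - 8
f'(x) = 4x + 5

Iteration 1:
  f(3.000000) = 25.000000
  f'(3.000000) = 17.000000
  x_1 = 3.000000 - (25.000000)/(17.000000) = 1.529412

Iteration 2:
  f(1.529412) = 4.325260
  f'(1.529412) = 11.117647
  x_2 = 1.529412 - (4.325260)/(11.117647) = 1.140367

x_2 = 1.140367


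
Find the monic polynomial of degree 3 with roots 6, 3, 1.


A monic polynomial with roots 6, 3, 1 is:
p(x) = (x - 6)(x - 3)(x - 1)
After multiplying by (x - 6): x - 6
After multiplying by (x - 3): x^2 - 9x + 18
After multiplying by (x - 1): x^3 - 10x^2 + 27x - 18

x^3 - 10x^2 + 27x - 18


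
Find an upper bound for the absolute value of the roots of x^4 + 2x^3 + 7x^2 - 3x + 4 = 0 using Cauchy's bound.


Cauchy's bound: all roots r satisfy |r| <= 1 + max(|a_i/a_n|) for i = 0,...,n-1
where a_n is the leading coefficient.

Coefficients: [1, 2, 7, -3, 4]
Leading coefficient a_n = 1
Ratios |a_i/a_n|: 2, 7, 3, 4
Maximum ratio: 7
Cauchy's bound: |r| <= 1 + 7 = 8

Upper bound = 8


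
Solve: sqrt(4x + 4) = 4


Square both sides: 4x + 4 = 4^2 = 16
4x = 16 - 4 = 12
x = 3
Check: sqrt(4*3 + 4) = sqrt(16) = 4 ✓

x = 3


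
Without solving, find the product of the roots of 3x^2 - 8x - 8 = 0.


By Vieta's formulas for ax^2 + bx + c = 0:
  Sum of roots = -b/a
  Product of roots = c/a

Here a = 3, b = -8, c = -8
Sum = -(-8)/3 = 8/3
Product = -8/3 = -8/3

Product = -8/3
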